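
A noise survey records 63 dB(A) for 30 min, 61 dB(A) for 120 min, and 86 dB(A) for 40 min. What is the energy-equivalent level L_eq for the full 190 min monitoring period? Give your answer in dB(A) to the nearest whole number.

L_eq = 10·log₁₀[(1/T)·Σ tᵢ·10^(Lᵢ/10)] with T = 190 min.
Σ tᵢ·10^(Lᵢ/10) = 30·10^(63/10) + 120·10^(61/10) + 40·10^(86/10) = 1.614e+10.
L_eq = 10·log₁₀(1.614e+10/190) = 79.29 dB(A).

79 dB(A)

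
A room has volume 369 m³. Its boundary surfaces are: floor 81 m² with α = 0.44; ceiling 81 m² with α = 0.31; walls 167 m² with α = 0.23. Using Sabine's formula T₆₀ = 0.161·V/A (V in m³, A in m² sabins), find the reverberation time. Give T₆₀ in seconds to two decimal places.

Total absorption A = 81·0.44 + 81·0.31 + 167·0.23 = 99.16 m² sabins.
T₆₀ = 0.161·V/A = 0.161·369/99.16 = 0.599 s.

0.60 s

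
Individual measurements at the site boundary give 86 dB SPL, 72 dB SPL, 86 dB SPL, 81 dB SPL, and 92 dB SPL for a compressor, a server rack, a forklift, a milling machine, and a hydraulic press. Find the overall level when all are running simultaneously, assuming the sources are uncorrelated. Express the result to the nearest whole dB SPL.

94 dB SPL

For uncorrelated sources the intensities add, so convert each level to linear form, sum, and take 10·log₁₀ of the total.
Σ 10^(L/10) = 10^(86/10) + 10^(72/10) + 10^(86/10) + 10^(81/10) + 10^(92/10) = 2.523e+09.
L_total = 10·log₁₀(2.523e+09) = 94.02 dB SPL.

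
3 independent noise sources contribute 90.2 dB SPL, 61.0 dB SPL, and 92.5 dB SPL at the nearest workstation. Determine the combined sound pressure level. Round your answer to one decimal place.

94.5 dB SPL

For uncorrelated sources the intensities add, so convert each level to linear form, sum, and take 10·log₁₀ of the total.
Σ 10^(L/10) = 10^(90.2/10) + 10^(61.0/10) + 10^(92.5/10) = 2.827e+09.
L_total = 10·log₁₀(2.827e+09) = 94.51 dB SPL.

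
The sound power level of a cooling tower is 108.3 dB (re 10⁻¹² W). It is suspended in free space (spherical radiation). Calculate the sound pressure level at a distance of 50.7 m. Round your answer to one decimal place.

63.2 dB

Free-field spherical radiation: L_p = L_w − 10·log₁₀(4π·r²), r = 50.7 m.
4π·r² = 3.23e+04 m², 10·log₁₀ of that is 45.092 dB.
L_p = 108.3 − 45.092 = 63.21 dB.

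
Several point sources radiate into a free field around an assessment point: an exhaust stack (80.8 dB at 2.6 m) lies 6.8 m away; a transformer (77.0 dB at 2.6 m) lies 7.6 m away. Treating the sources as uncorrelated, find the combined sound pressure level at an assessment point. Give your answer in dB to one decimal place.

Apply inverse-square spreading to bring every level to the receiver, then sum 10^(L/10).
exhaust stack: 80.8 − 20·log₁₀(6.8/2.6) = 80.8 − 8.35 = 72.45 dB.
transformer: 77.0 − 20·log₁₀(7.6/2.6) = 77.0 − 9.32 = 67.68 dB.
Σ 10^(L/10) = 2.344e+07 → L_total = 10·log₁₀(2.344e+07) = 73.70 dB.

73.7 dB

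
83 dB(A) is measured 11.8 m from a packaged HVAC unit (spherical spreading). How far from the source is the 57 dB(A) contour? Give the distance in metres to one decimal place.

For a point source L₁ − L₂ = 20·log₁₀(r₂/r₁), so r₂ = r₁·10^((L₁−L₂)/20).
r₂ = 11.8·10^((83−57)/20) = 11.8·10^(26.0/20) = 235.44 m.

235.4 m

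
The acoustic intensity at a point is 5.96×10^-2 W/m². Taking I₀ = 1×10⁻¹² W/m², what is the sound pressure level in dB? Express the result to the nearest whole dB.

108 dB

I/I₀ = 5.96×10^-2/10⁻¹² = 5.96×10^10, and L = 10·log₁₀(I/I₀).
L = 10·(0.7752 + 10) = 107.75 dB.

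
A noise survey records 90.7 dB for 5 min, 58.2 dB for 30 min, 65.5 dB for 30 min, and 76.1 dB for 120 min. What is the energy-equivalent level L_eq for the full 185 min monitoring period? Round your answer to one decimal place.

Weight each interval's intensity by its duration and average over T = 185 min:
Σ tᵢ·10^(Lᵢ/10) = 5·10^(90.7/10) + 30·10^(58.2/10) + 30·10^(65.5/10) + 120·10^(76.1/10) = 1.089e+10.
L_eq = 10·log₁₀(1.089e+10/185) = 77.70 dB.

77.7 dB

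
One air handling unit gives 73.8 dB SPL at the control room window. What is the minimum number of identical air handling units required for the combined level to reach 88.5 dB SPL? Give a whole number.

30

The shortfall is 88.5 − 73.8 = 14.7 dB, and N units add 10·log₁₀ N, so need 10·log₁₀ N ≥ 14.7.
N ≥ 10^(14.7/10) = 29.512, so N = 30.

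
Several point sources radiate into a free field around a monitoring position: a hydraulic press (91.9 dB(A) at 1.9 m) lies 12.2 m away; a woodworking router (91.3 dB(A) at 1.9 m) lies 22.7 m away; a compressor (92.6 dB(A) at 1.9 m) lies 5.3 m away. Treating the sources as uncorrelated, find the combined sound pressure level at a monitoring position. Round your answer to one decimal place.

84.5 dB(A)

Apply inverse-square spreading to bring every level to the receiver, then sum 10^(L/10).
hydraulic press: 91.9 − 20·log₁₀(12.2/1.9) = 91.9 − 16.15 = 75.75 dB(A).
woodworking router: 91.3 − 20·log₁₀(22.7/1.9) = 91.3 − 21.55 = 69.75 dB(A).
compressor: 92.6 − 20·log₁₀(5.3/1.9) = 92.6 − 8.91 = 83.69 dB(A).
Σ 10^(L/10) = 2.809e+08 → L_total = 10·log₁₀(2.809e+08) = 84.49 dB(A).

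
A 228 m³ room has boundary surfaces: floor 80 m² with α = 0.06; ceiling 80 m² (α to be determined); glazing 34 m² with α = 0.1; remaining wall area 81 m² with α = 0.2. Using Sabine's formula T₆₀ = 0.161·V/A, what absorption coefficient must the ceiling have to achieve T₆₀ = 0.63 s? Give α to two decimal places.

A = 0.161·V/T₆₀ = 0.161·228/0.63 = 58.27 m² sabins.
Absorption from the other surfaces = 80·0.06 + 34·0.1 + 81·0.2 = 24.40 m², so the ceiling must supply 33.87 m² over 80 m².
α = 33.87/80 = 0.423.

0.42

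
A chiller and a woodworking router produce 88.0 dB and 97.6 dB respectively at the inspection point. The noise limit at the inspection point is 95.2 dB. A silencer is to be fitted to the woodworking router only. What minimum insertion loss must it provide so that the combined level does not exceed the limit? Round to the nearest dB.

3 dB

The untreated sources together contribute 10^(88.0/10) = 6.310e+08, i.e. 88.00 dB.
The limit corresponds to 10^(95.2/10) = 3.311e+09; subtracting the fixed part leaves 2.680e+09 for the woodworking router, i.e. 94.28 dB.
So the woodworking router must be reduced from 97.6 to 94.28 dB: IL = 3.32 dB.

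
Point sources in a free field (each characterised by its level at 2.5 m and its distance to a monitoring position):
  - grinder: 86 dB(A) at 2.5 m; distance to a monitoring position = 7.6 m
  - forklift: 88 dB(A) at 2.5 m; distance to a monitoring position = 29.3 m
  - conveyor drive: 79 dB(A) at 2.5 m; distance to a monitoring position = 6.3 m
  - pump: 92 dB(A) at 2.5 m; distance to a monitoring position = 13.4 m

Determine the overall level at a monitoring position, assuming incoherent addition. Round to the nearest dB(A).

Apply inverse-square spreading to bring every level to the receiver, then sum 10^(L/10).
grinder: 86 − 20·log₁₀(7.6/2.5) = 86 − 9.66 = 76.34 dB(A).
forklift: 88 − 20·log₁₀(29.3/2.5) = 88 − 21.38 = 66.62 dB(A).
conveyor drive: 79 − 20·log₁₀(6.3/2.5) = 79 − 8.03 = 70.97 dB(A).
pump: 92 − 20·log₁₀(13.4/2.5) = 92 − 14.58 = 77.42 dB(A).
Σ 10^(L/10) = 1.153e+08 → L_total = 10·log₁₀(1.153e+08) = 80.62 dB(A).

81 dB(A)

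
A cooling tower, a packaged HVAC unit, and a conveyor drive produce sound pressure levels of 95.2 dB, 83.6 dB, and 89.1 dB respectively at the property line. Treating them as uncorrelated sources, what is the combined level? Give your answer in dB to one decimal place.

96.4 dB

Incoherent sources combine by intensity addition: L_total = 10·log₁₀(Σ 10^(L_i/10)).
Σ 10^(L/10) = 10^(95.2/10) + 10^(83.6/10) + 10^(89.1/10) = 4.353e+09.
L_total = 10·log₁₀(4.353e+09) = 96.39 dB.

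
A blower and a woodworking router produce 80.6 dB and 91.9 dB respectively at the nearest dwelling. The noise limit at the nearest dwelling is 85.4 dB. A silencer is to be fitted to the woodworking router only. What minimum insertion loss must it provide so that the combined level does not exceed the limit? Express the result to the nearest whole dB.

8 dB

Everything except the woodworking router sums to 10^(80.6/10) = 1.148e+08 in linear terms, 80.60 dB.
To meet 85.4 dB overall, the treated woodworking router may contribute at most 10^(85.4/10) − 1.148e+08 = 2.319e+08, i.e. 83.65 dB.
So the woodworking router must be reduced from 91.9 to 83.65 dB: IL = 8.25 dB.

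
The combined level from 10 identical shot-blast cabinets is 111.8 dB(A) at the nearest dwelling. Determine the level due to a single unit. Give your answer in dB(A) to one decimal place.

101.8 dB(A)

Dividing the total intensity by 10 lowers the level by 10·log₁₀ 10 = 10.000 dB: L₁ = 111.8 − 10.000.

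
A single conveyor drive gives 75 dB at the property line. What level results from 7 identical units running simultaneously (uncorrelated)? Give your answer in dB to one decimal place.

N identical incoherent sources raise the level by 10·log₁₀ N.
L_total = 75 + 10·log₁₀(7) = 75 + 8.451 = 83.45 dB.

83.5 dB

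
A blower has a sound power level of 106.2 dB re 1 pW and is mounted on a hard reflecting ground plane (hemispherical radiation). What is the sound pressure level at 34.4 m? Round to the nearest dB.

67 dB

The power spreads over a hemisphere of area 2π·r², so L_p = L_w − 10·log₁₀(2π·r²).
2π·r² = 7435 m², 10·log₁₀ of that is 38.713 dB.
L_p = 106.2 − 38.713 = 67.49 dB.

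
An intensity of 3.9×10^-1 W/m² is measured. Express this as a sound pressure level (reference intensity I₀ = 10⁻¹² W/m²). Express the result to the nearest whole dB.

I/I₀ = 3.9×10^-1/10⁻¹² = 3.9×10^11, and L = 10·log₁₀(I/I₀).
L = 10·(0.5911 + 11) = 115.91 dB.

116 dB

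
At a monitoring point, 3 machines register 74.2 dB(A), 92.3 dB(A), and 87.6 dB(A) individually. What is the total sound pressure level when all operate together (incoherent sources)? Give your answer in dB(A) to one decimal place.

93.6 dB(A)

For uncorrelated sources the intensities add, so convert each level to linear form, sum, and take 10·log₁₀ of the total.
Σ 10^(L/10) = 10^(74.2/10) + 10^(92.3/10) + 10^(87.6/10) = 2.300e+09.
L_total = 10·log₁₀(2.300e+09) = 93.62 dB(A).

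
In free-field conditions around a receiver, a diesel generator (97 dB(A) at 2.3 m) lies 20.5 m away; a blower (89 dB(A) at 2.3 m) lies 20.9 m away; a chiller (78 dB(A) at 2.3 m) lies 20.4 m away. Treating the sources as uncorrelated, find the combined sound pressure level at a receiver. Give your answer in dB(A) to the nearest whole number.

Propagate each source to the receiver with L = L_ref − 20·log₁₀(r/r_ref), then add intensities.
diesel generator: 97 − 20·log₁₀(20.5/2.3) = 97 − 19.00 = 78.00 dB(A).
blower: 89 − 20·log₁₀(20.9/2.3) = 89 − 19.17 = 69.83 dB(A).
chiller: 78 − 20·log₁₀(20.4/2.3) = 78 − 18.96 = 59.04 dB(A).
Σ 10^(L/10) = 7.351e+07 → L_total = 10·log₁₀(7.351e+07) = 78.66 dB(A).

79 dB(A)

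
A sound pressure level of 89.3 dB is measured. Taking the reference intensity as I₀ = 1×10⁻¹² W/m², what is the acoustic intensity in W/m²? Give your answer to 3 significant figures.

L = 10·log₁₀(I/I₀) ⇒ I = I₀·10^(L/10) = 10⁻¹² × 10^8.93.

0.000851 W/m²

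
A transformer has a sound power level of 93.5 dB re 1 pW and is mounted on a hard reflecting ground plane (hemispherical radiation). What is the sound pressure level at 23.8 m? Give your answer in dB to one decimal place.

L_p = L_w − 10·log₁₀(2π·r²) with r = 23.8 m.
2π·r² = 3559 m², 10·log₁₀ of that is 35.513 dB.
L_p = 93.5 − 35.513 = 57.99 dB.

58.0 dB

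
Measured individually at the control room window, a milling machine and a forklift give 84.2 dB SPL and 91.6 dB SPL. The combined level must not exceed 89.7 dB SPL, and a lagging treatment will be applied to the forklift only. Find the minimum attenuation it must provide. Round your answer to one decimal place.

3.3 dB

The untreated sources together contribute 10^(84.2/10) = 2.630e+08, i.e. 84.20 dB SPL.
The limit corresponds to 10^(89.7/10) = 9.333e+08; subtracting the fixed part leaves 6.702e+08 for the forklift, i.e. 88.26 dB SPL.
So the forklift must be reduced from 91.6 to 88.26 dB SPL: IL = 3.34 dB.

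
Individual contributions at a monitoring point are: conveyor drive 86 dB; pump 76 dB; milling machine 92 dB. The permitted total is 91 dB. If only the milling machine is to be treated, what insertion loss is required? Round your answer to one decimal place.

2.9 dB

Everything except the milling machine sums to 10^(86/10) + 10^(76/10) = 4.379e+08 in linear terms, 86.41 dB.
To meet 91 dB overall, the treated milling machine may contribute at most 10^(91/10) − 4.379e+08 = 8.210e+08, i.e. 89.14 dB.
Required insertion loss = 92 − 89.14 = 2.86 dB.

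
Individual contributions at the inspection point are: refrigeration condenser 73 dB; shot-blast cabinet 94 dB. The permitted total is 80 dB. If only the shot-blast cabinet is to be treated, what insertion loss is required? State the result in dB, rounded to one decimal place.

Everything except the shot-blast cabinet sums to 10^(73/10) = 1.995e+07 in linear terms, 73.00 dB.
The limit corresponds to 10^(80/10) = 1.000e+08; subtracting the fixed part leaves 8.005e+07 for the shot-blast cabinet, i.e. 79.03 dB.
So the shot-blast cabinet must be reduced from 94 to 79.03 dB: IL = 14.97 dB.

15.0 dB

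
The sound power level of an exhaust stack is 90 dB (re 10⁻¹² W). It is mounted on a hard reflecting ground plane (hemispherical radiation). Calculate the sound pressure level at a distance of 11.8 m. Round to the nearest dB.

61 dB

L_p = L_w − 10·log₁₀(2π·r²) with r = 11.8 m.
2π·r² = 874.9 m², 10·log₁₀ of that is 29.419 dB.
L_p = 90 − 29.419 = 60.58 dB.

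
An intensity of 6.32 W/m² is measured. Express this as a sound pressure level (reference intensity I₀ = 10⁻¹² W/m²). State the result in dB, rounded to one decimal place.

Dividing by I₀ shifts the exponent by 12: I/I₀ = 6.32×10^12.
L = 10·(0.8007 + 12) = 128.01 dB.

128.0 dB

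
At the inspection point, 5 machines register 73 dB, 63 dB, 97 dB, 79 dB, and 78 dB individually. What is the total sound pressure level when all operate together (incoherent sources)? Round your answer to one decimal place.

Incoherent sources combine by intensity addition: L_total = 10·log₁₀(Σ 10^(L_i/10)).
Σ 10^(L/10) = 10^(73/10) + 10^(63/10) + 10^(97/10) + 10^(79/10) + 10^(78/10) = 5.176e+09.
L_total = 10·log₁₀(5.176e+09) = 97.14 dB.

97.1 dB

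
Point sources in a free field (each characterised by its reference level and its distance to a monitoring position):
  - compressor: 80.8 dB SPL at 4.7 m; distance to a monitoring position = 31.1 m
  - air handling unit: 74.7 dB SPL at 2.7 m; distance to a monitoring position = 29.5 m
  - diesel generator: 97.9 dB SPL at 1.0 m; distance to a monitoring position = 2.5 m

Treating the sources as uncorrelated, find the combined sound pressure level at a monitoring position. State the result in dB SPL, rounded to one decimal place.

Propagate each source to the receiver with L = L_ref − 20·log₁₀(r/r_ref), then add intensities.
compressor: 80.8 − 20·log₁₀(31.1/4.7) = 80.8 − 16.41 = 64.39 dB SPL.
air handling unit: 74.7 − 20·log₁₀(29.5/2.7) = 74.7 − 20.77 = 53.93 dB SPL.
diesel generator: 97.9 − 20·log₁₀(2.5/1.0) = 97.9 − 7.96 = 89.94 dB SPL.
Σ 10^(L/10) = 9.895e+08 → L_total = 10·log₁₀(9.895e+08) = 89.95 dB SPL.

90.0 dB SPL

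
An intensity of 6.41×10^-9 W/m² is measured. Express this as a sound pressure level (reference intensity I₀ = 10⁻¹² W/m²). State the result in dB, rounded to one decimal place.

Dividing by I₀ shifts the exponent by 12: I/I₀ = 6.41×10^3.
L = 10·(0.8069 + 3) = 38.07 dB.

38.1 dB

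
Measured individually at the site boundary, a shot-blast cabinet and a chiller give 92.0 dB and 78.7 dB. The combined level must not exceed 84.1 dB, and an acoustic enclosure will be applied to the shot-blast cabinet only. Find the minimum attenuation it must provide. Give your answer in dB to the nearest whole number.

9 dB

Fixed contribution from the other source: Σ 10^(L/10) = 10^(78.7/10) = 7.413e+07 (78.70 dB).
To meet 84.1 dB overall, the treated shot-blast cabinet may contribute at most 10^(84.1/10) − 7.413e+07 = 1.829e+08, i.e. 82.62 dB.
So the shot-blast cabinet must be reduced from 92.0 to 82.62 dB: IL = 9.38 dB.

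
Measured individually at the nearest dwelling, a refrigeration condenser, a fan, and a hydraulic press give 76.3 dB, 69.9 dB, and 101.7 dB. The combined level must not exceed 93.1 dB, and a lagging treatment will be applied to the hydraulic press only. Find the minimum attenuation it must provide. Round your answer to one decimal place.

8.7 dB

Fixed contribution from the other sources: Σ 10^(L/10) = 10^(76.3/10) + 10^(69.9/10) = 5.243e+07 (77.20 dB).
To meet 93.1 dB overall, the treated hydraulic press may contribute at most 10^(93.1/10) − 5.243e+07 = 1.989e+09, i.e. 92.99 dB.
Required insertion loss = 101.7 − 92.99 = 8.71 dB.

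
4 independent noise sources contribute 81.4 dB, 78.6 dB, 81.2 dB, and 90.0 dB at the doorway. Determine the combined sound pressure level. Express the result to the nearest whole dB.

Incoherent sources combine by intensity addition: L_total = 10·log₁₀(Σ 10^(L_i/10)).
Σ 10^(L/10) = 10^(81.4/10) + 10^(78.6/10) + 10^(81.2/10) + 10^(90.0/10) = 1.342e+09.
L_total = 10·log₁₀(1.342e+09) = 91.28 dB.

91 dB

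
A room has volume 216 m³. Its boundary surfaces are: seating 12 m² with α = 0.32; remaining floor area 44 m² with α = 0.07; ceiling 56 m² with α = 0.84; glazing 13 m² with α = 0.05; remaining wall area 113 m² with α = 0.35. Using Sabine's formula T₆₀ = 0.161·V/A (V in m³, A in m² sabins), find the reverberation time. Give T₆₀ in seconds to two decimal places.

A = Σ Sᵢαᵢ = 12·0.32 + 44·0.07 + 56·0.84 + 13·0.05 + 113·0.35 = 94.16 m².
T₆₀ = 0.161 × 216 / 94.16 = 0.369 s.

0.37 s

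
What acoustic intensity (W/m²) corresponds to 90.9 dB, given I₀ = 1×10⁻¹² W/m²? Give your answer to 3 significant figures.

0.00123 W/m²

L = 10·log₁₀(I/I₀) ⇒ I = I₀·10^(L/10) = 10⁻¹² × 10^9.09.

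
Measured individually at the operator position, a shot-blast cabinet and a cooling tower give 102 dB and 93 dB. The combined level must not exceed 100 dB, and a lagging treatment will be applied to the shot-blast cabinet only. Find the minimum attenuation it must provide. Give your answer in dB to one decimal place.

3.0 dB

Everything except the shot-blast cabinet sums to 10^(93/10) = 1.995e+09 in linear terms, 93.00 dB.
The limit corresponds to 10^(100/10) = 1.000e+10; subtracting the fixed part leaves 8.005e+09 for the shot-blast cabinet, i.e. 99.03 dB.
So the shot-blast cabinet must be reduced from 102 to 99.03 dB: IL = 2.97 dB.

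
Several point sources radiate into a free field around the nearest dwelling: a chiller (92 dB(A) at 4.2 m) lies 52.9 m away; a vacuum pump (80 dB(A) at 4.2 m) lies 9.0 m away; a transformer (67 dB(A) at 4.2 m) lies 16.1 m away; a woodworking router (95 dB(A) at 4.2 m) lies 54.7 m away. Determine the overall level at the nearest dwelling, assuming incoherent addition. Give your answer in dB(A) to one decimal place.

77.1 dB(A)

Apply inverse-square spreading to bring every level to the receiver, then sum 10^(L/10).
chiller: 92 − 20·log₁₀(52.9/4.2) = 92 − 22.00 = 70.00 dB(A).
vacuum pump: 80 − 20·log₁₀(9.0/4.2) = 80 − 6.62 = 73.38 dB(A).
transformer: 67 − 20·log₁₀(16.1/4.2) = 67 − 11.67 = 55.33 dB(A).
woodworking router: 95 − 20·log₁₀(54.7/4.2) = 95 − 22.29 = 72.71 dB(A).
Σ 10^(L/10) = 5.075e+07 → L_total = 10·log₁₀(5.075e+07) = 77.05 dB(A).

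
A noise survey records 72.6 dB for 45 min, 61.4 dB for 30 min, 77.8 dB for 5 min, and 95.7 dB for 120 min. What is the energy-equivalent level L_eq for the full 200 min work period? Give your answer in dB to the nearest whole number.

93 dB

The energy average is taken in the linear domain: L_eq = 10·log₁₀[(Σ tᵢ·10^(Lᵢ/10))/T], T = 200 min.
Σ tᵢ·10^(Lᵢ/10) = 45·10^(72.6/10) + 30·10^(61.4/10) + 5·10^(77.8/10) + 120·10^(95.7/10) = 4.470e+11.
L_eq = 10·log₁₀(4.470e+11/200) = 93.49 dB.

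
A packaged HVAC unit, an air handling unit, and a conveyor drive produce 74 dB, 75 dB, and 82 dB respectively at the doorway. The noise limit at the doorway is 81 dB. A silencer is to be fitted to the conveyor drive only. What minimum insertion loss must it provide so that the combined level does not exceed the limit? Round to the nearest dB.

The untreated sources together contribute 10^(74/10) + 10^(75/10) = 5.674e+07, i.e. 77.54 dB.
To meet 81 dB overall, the treated conveyor drive may contribute at most 10^(81/10) − 5.674e+07 = 6.915e+07, i.e. 78.40 dB.
Required insertion loss = 82 − 78.40 = 3.60 dB.

4 dB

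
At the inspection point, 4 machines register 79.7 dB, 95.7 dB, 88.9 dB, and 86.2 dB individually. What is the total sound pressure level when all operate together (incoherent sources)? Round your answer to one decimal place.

97.0 dB

For uncorrelated sources the intensities add, so convert each level to linear form, sum, and take 10·log₁₀ of the total.
Σ 10^(L/10) = 10^(79.7/10) + 10^(95.7/10) + 10^(88.9/10) + 10^(86.2/10) = 5.002e+09.
L_total = 10·log₁₀(5.002e+09) = 96.99 dB.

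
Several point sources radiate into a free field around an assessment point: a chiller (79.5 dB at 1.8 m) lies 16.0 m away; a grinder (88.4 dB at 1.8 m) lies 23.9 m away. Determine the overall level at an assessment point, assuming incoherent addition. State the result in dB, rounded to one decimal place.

67.0 dB

Propagate each source to the receiver with L = L_ref − 20·log₁₀(r/r_ref), then add intensities.
chiller: 79.5 − 20·log₁₀(16.0/1.8) = 79.5 − 18.98 = 60.52 dB.
grinder: 88.4 − 20·log₁₀(23.9/1.8) = 88.4 − 22.46 = 65.94 dB.
Σ 10^(L/10) = 5.052e+06 → L_total = 10·log₁₀(5.052e+06) = 67.03 dB.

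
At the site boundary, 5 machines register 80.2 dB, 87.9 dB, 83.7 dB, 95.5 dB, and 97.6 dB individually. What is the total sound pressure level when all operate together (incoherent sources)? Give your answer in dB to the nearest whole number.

Incoherent sources combine by intensity addition: L_total = 10·log₁₀(Σ 10^(L_i/10)).
Σ 10^(L/10) = 10^(80.2/10) + 10^(87.9/10) + 10^(83.7/10) + 10^(95.5/10) + 10^(97.6/10) = 1.026e+10.
L_total = 10·log₁₀(1.026e+10) = 100.11 dB.

100 dB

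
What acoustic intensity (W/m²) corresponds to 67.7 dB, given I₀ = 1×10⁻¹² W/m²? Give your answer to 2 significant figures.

I = I₀·10^(L/10) = 10⁻¹² × 10^(67.7/10) = 10^(-5.230).

5.9e-06 W/m²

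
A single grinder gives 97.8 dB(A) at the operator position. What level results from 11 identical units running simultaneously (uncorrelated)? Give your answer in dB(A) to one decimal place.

N identical incoherent sources raise the level by 10·log₁₀ N.
L_total = 97.8 + 10·log₁₀(11) = 97.8 + 10.414 = 108.21 dB(A).

108.2 dB(A)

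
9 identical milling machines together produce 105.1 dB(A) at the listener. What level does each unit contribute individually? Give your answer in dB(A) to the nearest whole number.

Dividing the total intensity by 9 lowers the level by 10·log₁₀ 9 = 9.542 dB: L₁ = 105.1 − 9.542.

96 dB(A)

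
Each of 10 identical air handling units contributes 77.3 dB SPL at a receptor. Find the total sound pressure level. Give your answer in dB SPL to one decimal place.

N identical incoherent sources raise the level by 10·log₁₀ N.
L_total = 77.3 + 10·log₁₀(10) = 77.3 + 10.000 = 87.30 dB SPL.

87.3 dB SPL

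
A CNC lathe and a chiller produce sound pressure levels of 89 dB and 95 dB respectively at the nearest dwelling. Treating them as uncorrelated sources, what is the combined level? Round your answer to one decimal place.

96.0 dB

For uncorrelated sources the intensities add, so convert each level to linear form, sum, and take 10·log₁₀ of the total.
Σ 10^(L/10) = 10^(89/10) + 10^(95/10) = 3.957e+09.
L_total = 10·log₁₀(3.957e+09) = 95.97 dB.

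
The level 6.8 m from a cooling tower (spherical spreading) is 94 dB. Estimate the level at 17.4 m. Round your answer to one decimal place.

85.8 dB

Point-source attenuation: ΔL = 20·log₁₀(r₂/r₁) = 20·log₁₀(17.4/6.8) = 8.161 dB.
L₂ = 94 − 20·log₁₀(17.4/6.8) = 94 − 8.161 = 85.84 dB.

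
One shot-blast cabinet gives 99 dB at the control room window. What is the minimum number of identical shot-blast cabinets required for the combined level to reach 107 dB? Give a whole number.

The shortfall is 107 − 99 = 8.0 dB, and N units add 10·log₁₀ N, so need 10·log₁₀ N ≥ 8.0.
N ≥ 10^(8.0/10) = 6.310, so N = 7.

7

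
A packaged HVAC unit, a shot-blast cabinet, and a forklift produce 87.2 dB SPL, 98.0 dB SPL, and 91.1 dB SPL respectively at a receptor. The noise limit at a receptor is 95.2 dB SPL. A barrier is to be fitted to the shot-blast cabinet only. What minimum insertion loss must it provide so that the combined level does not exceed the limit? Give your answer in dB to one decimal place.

6.2 dB

Fixed contribution from the other sources: Σ 10^(L/10) = 10^(87.2/10) + 10^(91.1/10) = 1.813e+09 (92.58 dB SPL).
The limit corresponds to 10^(95.2/10) = 3.311e+09; subtracting the fixed part leaves 1.498e+09 for the shot-blast cabinet, i.e. 91.76 dB SPL.
So the shot-blast cabinet must be reduced from 98.0 to 91.76 dB SPL: IL = 6.24 dB.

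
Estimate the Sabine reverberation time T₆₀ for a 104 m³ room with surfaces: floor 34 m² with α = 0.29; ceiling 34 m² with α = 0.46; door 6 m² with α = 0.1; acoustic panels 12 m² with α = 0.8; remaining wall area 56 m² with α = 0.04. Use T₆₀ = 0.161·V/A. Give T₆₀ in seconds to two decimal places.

0.44 s

Total absorption A = 34·0.29 + 34·0.46 + 6·0.1 + 12·0.8 + 56·0.04 = 37.94 m² sabins.
T₆₀ = 0.161 × 104 / 37.94 = 0.441 s.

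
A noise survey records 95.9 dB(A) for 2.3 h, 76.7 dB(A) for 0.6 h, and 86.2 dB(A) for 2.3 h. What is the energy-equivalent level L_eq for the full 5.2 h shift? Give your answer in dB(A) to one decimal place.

92.8 dB(A)

L_eq = 10·log₁₀[(1/T)·Σ tᵢ·10^(Lᵢ/10)] with T = 5.2 h.
Σ tᵢ·10^(Lᵢ/10) = 2.3·10^(95.9/10) + 0.6·10^(76.7/10) + 2.3·10^(86.2/10) = 9.935e+09.
L_eq = 10·log₁₀(9.935e+09/5.2) = 92.81 dB(A).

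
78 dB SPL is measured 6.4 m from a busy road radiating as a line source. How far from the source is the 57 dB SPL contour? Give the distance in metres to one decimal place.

Line-source spreading drops the level by 10·log₁₀(r₂/r₁); inverting, r₂/r₁ = 10^(ΔL/10).
r₂ = 6.4·10^((78−57)/10) = 6.4·10^(21.0/10) = 805.71 m.

805.7 m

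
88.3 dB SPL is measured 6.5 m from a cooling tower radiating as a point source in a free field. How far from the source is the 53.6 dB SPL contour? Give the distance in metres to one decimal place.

353.1 m

The 34.7 dB drop corresponds to a distance ratio of 10^(34.7/20) for a point source.
r₂ = 6.5·10^((88.3−53.6)/20) = 6.5·10^(34.7/20) = 353.11 m.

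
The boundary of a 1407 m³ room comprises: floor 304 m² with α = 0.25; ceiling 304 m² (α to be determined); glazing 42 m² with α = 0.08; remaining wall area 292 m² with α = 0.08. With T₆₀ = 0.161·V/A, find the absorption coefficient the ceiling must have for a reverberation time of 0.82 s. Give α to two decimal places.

0.57

A = 0.161·V/T₆₀ = 0.161·1407/0.82 = 276.25 m² sabins.
Absorption from the other surfaces = 304·0.25 + 42·0.08 + 292·0.08 = 102.72 m², so the ceiling must supply 173.53 m² over 304 m².
α = 173.53/304 = 0.571.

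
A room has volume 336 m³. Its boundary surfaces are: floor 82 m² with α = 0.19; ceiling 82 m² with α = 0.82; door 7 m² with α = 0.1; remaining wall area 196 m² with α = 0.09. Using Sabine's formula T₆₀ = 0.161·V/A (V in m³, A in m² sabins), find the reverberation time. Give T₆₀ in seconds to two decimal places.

Total absorption A = 82·0.19 + 82·0.82 + 7·0.1 + 196·0.09 = 101.16 m² sabins.
T₆₀ = 0.161 × 336 / 101.16 = 0.535 s.

0.53 s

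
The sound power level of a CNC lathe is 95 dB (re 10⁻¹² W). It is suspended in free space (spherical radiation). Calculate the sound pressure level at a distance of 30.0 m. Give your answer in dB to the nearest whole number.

Free-field spherical radiation: L_p = L_w − 10·log₁₀(4π·r²), r = 30.0 m.
4π·r² = 1.131e+04 m², 10·log₁₀ of that is 40.535 dB.
L_p = 95 − 40.535 = 54.47 dB.

54 dB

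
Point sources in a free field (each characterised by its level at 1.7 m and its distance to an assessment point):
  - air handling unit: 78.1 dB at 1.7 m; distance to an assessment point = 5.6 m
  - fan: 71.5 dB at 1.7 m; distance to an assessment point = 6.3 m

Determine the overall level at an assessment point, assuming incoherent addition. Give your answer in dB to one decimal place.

Propagate each source to the receiver with L = L_ref − 20·log₁₀(r/r_ref), then add intensities.
air handling unit: 78.1 − 20·log₁₀(5.6/1.7) = 78.1 − 10.35 = 67.75 dB.
fan: 71.5 − 20·log₁₀(6.3/1.7) = 71.5 − 11.38 = 60.12 dB.
Σ 10^(L/10) = 6.979e+06 → L_total = 10·log₁₀(6.979e+06) = 68.44 dB.

68.4 dB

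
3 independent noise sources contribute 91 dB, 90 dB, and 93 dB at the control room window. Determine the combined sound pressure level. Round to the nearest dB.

For uncorrelated sources the intensities add, so convert each level to linear form, sum, and take 10·log₁₀ of the total.
Σ 10^(L/10) = 10^(91/10) + 10^(90/10) + 10^(93/10) = 4.254e+09.
L_total = 10·log₁₀(4.254e+09) = 96.29 dB.

96 dB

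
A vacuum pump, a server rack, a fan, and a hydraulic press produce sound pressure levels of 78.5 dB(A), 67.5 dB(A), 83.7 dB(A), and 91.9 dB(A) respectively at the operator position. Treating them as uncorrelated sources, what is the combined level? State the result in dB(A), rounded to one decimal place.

For uncorrelated sources the intensities add, so convert each level to linear form, sum, and take 10·log₁₀ of the total.
Σ 10^(L/10) = 10^(78.5/10) + 10^(67.5/10) + 10^(83.7/10) + 10^(91.9/10) = 1.860e+09.
L_total = 10·log₁₀(1.860e+09) = 92.69 dB(A).

92.7 dB(A)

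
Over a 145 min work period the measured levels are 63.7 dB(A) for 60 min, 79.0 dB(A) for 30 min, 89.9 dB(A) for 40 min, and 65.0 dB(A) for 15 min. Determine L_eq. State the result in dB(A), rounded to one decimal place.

L_eq = 10·log₁₀[(1/T)·Σ tᵢ·10^(Lᵢ/10)] with T = 145 min.
Σ tᵢ·10^(Lᵢ/10) = 60·10^(63.7/10) + 30·10^(79.0/10) + 40·10^(89.9/10) + 15·10^(65.0/10) = 4.166e+10.
L_eq = 10·log₁₀(4.166e+10/145) = 84.58 dB(A).

84.6 dB(A)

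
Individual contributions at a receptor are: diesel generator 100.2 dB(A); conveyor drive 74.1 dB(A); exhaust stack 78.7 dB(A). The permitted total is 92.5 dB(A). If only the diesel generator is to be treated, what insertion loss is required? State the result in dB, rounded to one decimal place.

The untreated sources together contribute 10^(74.1/10) + 10^(78.7/10) = 9.983e+07, i.e. 79.99 dB(A).
To meet 92.5 dB(A) overall, the treated diesel generator may contribute at most 10^(92.5/10) − 9.983e+07 = 1.678e+09, i.e. 92.25 dB(A).
So the diesel generator must be reduced from 100.2 to 92.25 dB(A): IL = 7.95 dB.

8.0 dB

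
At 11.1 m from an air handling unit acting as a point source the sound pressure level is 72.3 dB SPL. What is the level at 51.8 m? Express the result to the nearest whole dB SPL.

For a point source, L₂ = L₁ − 20·log₁₀(r₂/r₁).
L₂ = 72.3 − 20·log₁₀(51.8/11.1) = 72.3 − 13.380 = 58.92 dB SPL.

59 dB SPL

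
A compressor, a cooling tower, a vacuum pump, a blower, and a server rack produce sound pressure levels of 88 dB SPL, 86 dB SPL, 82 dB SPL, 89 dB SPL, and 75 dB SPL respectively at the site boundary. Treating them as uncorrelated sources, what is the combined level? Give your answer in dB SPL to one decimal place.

For uncorrelated sources the intensities add, so convert each level to linear form, sum, and take 10·log₁₀ of the total.
Σ 10^(L/10) = 10^(88/10) + 10^(86/10) + 10^(82/10) + 10^(89/10) + 10^(75/10) = 2.014e+09.
L_total = 10·log₁₀(2.014e+09) = 93.04 dB SPL.

93.0 dB SPL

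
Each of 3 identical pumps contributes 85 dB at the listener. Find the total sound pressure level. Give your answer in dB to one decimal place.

89.8 dB

N identical incoherent sources raise the level by 10·log₁₀ N.
L_total = 85 + 10·log₁₀(3) = 85 + 4.771 = 89.77 dB.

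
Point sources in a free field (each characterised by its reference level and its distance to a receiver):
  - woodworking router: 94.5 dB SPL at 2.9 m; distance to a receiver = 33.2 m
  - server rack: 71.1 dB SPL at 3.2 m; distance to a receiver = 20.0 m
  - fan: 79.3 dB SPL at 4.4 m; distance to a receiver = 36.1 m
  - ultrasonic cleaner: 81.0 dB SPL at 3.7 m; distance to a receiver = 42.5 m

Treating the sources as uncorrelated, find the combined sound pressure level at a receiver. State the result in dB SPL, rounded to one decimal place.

73.8 dB SPL

First find each source's level at the receiver (point-source: −20·log₁₀(r/r_ref)), then combine on an intensity basis.
woodworking router: 94.5 − 20·log₁₀(33.2/2.9) = 94.5 − 21.17 = 73.33 dB SPL.
server rack: 71.1 − 20·log₁₀(20.0/3.2) = 71.1 − 15.92 = 55.18 dB SPL.
fan: 79.3 − 20·log₁₀(36.1/4.4) = 79.3 − 18.28 = 61.02 dB SPL.
ultrasonic cleaner: 81.0 − 20·log₁₀(42.5/3.7) = 81.0 − 21.20 = 59.80 dB SPL.
Σ 10^(L/10) = 2.405e+07 → L_total = 10·log₁₀(2.405e+07) = 73.81 dB SPL.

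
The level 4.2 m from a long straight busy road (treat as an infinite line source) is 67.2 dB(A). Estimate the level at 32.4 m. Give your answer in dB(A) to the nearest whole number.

58 dB(A)

Line-source attenuation: ΔL = 10·log₁₀(r₂/r₁) = 10·log₁₀(32.4/4.2) = 8.873 dB.
L₂ = 67.2 − 10·log₁₀(32.4/4.2) = 67.2 − 8.873 = 58.33 dB(A).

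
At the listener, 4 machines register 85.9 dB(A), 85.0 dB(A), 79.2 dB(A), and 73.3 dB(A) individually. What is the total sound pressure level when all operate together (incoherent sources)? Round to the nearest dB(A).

For uncorrelated sources the intensities add, so convert each level to linear form, sum, and take 10·log₁₀ of the total.
Σ 10^(L/10) = 10^(85.9/10) + 10^(85.0/10) + 10^(79.2/10) + 10^(73.3/10) = 8.098e+08.
L_total = 10·log₁₀(8.098e+08) = 89.08 dB(A).

89 dB(A)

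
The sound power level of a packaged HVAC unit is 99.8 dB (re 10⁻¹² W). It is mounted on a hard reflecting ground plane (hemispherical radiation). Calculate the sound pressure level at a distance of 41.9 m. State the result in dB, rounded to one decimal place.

59.4 dB

L_p = L_w − 10·log₁₀(2π·r²) with r = 41.9 m.
2π·r² = 1.103e+04 m², 10·log₁₀ of that is 40.426 dB.
L_p = 99.8 − 40.426 = 59.37 dB.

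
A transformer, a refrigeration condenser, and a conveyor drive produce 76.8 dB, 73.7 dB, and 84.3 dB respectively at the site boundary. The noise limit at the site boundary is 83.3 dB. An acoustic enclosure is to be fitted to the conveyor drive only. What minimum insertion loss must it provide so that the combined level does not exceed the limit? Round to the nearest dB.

Everything except the conveyor drive sums to 10^(76.8/10) + 10^(73.7/10) = 7.131e+07 in linear terms, 78.53 dB.
The limit corresponds to 10^(83.3/10) = 2.138e+08; subtracting the fixed part leaves 1.425e+08 for the conveyor drive, i.e. 81.54 dB.
So the conveyor drive must be reduced from 84.3 to 81.54 dB: IL = 2.76 dB.

3 dB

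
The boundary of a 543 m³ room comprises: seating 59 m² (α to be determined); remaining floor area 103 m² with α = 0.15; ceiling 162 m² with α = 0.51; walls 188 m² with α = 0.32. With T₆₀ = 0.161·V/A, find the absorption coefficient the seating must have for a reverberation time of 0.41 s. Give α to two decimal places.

From T₆₀ = 0.161·V/A, the target T₆₀ = 0.41 s needs A = 0.161·543/0.41 = 213.23 m².
Absorption from the other surfaces = 103·0.15 + 162·0.51 + 188·0.32 = 158.23 m², so the seating must supply 55.00 m² over 59 m².
α = 55.00/59 = 0.932.

0.93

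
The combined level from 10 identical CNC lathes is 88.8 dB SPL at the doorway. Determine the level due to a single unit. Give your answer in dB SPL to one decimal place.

For N identical incoherent sources L_total = L₁ + 10·log₁₀ N, so L₁ = 88.8 − 10·log₁₀(10) = 88.8 − 10.000.

78.8 dB SPL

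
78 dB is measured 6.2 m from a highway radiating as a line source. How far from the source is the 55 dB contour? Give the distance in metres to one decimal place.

1237.1 m

Line-source spreading drops the level by 10·log₁₀(r₂/r₁); inverting, r₂/r₁ = 10^(ΔL/10).
r₂ = 6.2·10^((78−55)/10) = 6.2·10^(23.0/10) = 1237.06 m.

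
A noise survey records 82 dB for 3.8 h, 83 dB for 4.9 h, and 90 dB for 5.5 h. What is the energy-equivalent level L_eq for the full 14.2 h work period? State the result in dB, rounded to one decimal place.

87.0 dB

Weight each interval's intensity by its duration and average over T = 14.2 h:
Σ tᵢ·10^(Lᵢ/10) = 3.8·10^(82/10) + 4.9·10^(83/10) + 5.5·10^(90/10) = 7.080e+09.
L_eq = 10·log₁₀(7.080e+09/14.2) = 86.98 dB.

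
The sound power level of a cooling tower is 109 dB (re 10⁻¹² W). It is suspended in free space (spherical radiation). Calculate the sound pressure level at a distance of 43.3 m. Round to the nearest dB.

Free-field spherical radiation: L_p = L_w − 10·log₁₀(4π·r²), r = 43.3 m.
4π·r² = 2.356e+04 m², 10·log₁₀ of that is 43.722 dB.
L_p = 109 − 43.722 = 65.28 dB.

65 dB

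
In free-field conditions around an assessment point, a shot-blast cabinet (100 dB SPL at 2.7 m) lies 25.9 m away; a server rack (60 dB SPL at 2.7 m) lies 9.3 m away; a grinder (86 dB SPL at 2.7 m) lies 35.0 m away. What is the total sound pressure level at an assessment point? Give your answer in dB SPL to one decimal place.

80.5 dB SPL

Propagate each source to the receiver with L = L_ref − 20·log₁₀(r/r_ref), then add intensities.
shot-blast cabinet: 100 − 20·log₁₀(25.9/2.7) = 100 − 19.64 = 80.36 dB SPL.
server rack: 60 − 20·log₁₀(9.3/2.7) = 60 − 10.74 = 49.26 dB SPL.
grinder: 86 − 20·log₁₀(35.0/2.7) = 86 − 22.25 = 63.75 dB SPL.
Σ 10^(L/10) = 1.111e+08 → L_total = 10·log₁₀(1.111e+08) = 80.46 dB SPL.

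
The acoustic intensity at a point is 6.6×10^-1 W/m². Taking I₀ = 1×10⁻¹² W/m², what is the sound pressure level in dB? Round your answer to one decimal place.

Dividing by I₀ shifts the exponent by 12: I/I₀ = 6.6×10^11.
L = 10·(0.8195 + 11) = 118.20 dB.

118.2 dB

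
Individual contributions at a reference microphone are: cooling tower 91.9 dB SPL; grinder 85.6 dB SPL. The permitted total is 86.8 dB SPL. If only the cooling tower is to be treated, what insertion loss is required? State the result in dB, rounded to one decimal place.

The untreated sources together contribute 10^(85.6/10) = 3.631e+08, i.e. 85.60 dB SPL.
The limit corresponds to 10^(86.8/10) = 4.786e+08; subtracting the fixed part leaves 1.156e+08 for the cooling tower, i.e. 80.63 dB SPL.
Required insertion loss = 91.9 − 80.63 = 11.27 dB.

11.3 dB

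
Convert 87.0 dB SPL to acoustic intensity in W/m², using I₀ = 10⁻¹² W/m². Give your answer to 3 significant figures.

0.000501 W/m²

I/I₀ = 10^(87.0/10) = 5.012e+08, so I = 5.012e+08 × 10⁻¹² W/m².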